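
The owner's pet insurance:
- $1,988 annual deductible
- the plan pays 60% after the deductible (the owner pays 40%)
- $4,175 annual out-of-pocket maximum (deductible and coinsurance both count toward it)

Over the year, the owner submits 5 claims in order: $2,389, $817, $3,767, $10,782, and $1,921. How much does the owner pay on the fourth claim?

Claim 1 ($2,389): $1,988 to deductible, leaving $401; coinsurance $401 × 40% = $160.40. Owner pays $2,148.40; OOP now $2,148.40.
Claim 2 ($817): deductible already satisfied, so owner's share is 40% × $817 = $326.80. Owner owes $326.80 (running OOP $2,475.20).
Claim 3 ($3,767): deductible already satisfied, so owner's share is 40% × $3,767 = $1,506.80. Cost to owner: $1,506.80. OOP to date $3,982.
Claim 4 ($10,782): deductible already satisfied, so owner's share is 40% × $10,782 = $4,312.80. OOP would hit $8,294.80 > $4,175, so the cap limits the owner to $4,175 − $3,982 = $193.

$193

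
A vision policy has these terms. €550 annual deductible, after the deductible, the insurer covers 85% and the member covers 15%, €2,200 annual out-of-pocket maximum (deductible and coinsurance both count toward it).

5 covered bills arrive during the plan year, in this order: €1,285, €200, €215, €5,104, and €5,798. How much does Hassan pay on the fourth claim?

€765.60

Claim 1 — €1,285: €550 to deductible, leaving €735; coinsurance €735 × 15% = €110.25. Member owes €660.25 (running OOP €660.25).
Claim 2 — €200: deductible already satisfied, so member's share is 15% × €200 = €30. Cost to member: €30. OOP to date €690.25.
Claim 3 — €215: 15% coinsurance on €215 = €32.25. Cost to member: €32.25. OOP to date €722.50.
Claim 4 — €5,104: 15% coinsurance on €5,104 = €765.60. Cost to member: €765.60. OOP to date €1,488.10.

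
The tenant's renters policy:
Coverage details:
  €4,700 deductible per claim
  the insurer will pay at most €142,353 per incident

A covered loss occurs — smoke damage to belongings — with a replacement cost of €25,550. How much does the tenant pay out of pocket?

Less the €4,700 deductible: €25,550 − €4,700 = €20,850.
€20,850 ≤ €142,353, so the limit doesn't bind; insurer pays €20,850.
The tenant bears the rest of the original loss: €25,550 − €20,850 = €4,700.

€4,700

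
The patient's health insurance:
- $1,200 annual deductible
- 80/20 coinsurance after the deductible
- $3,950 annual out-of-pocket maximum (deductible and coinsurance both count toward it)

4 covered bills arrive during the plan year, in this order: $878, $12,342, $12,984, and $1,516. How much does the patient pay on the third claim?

Bill 1, $878: all of it applies to the deductible. Patient owes $878 (running OOP $878).
Bill 2, $12,342: $322 finishes the deductible; $12,020 goes to coinsurance; patient's 20% is $2,404. Patient owes $2,726 (running OOP $3,604).
Bill 3, $12,984: deductible met; 20% of $12,984 = $2,596.80. That would push OOP to $6,200.80, over the $3,950 cap, so patient pays $3,950 − $3,604 = $346.

$346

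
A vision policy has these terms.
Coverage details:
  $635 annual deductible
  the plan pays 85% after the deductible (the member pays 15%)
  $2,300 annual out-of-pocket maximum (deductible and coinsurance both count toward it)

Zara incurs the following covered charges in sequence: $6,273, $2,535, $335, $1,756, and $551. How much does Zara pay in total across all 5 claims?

$2,257.25

Claim 1 — $6,273: $635 to deductible, leaving $5,638; member's 15% is $845.70. Member owes $1,480.70 (running OOP $1,480.70).
Claim 2 — $2,535: 15% coinsurance on $2,535 = $380.25. Cost to member: $380.25. OOP to date $1,860.95.
Claim 3 — $335: 15% coinsurance on $335 = $50.25. Member owes $50.25 (running OOP $1,911.20).
Claim 4 — $1,756: 15% coinsurance on $1,756 = $263.40. Member pays $263.40; OOP now $2,174.60.
Claim 5 — $551: deductible met; 15% of $551 = $82.65. Member pays $82.65; OOP now $2,257.25.
Total paid by the member: $1,480.70 + $380.25 + $50.25 + $263.40 + $82.65 = $2,257.25.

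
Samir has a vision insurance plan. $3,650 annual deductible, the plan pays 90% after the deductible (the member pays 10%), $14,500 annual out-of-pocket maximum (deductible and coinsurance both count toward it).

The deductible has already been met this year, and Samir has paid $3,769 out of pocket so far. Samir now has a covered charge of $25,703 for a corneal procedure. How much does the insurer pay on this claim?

The deductible is already satisfied, so the full bill goes to coinsurance.
Coinsurance: $25,703 × 10% = $2,570.30.
Year-to-date out-of-pocket becomes $3,769 + $2,570.30 = $6,339.30, still under the $14,500 maximum, so no cap applies.
The insurer covers the remainder: $25,703 − $2,570.30 = $23,132.70.

$23,132.70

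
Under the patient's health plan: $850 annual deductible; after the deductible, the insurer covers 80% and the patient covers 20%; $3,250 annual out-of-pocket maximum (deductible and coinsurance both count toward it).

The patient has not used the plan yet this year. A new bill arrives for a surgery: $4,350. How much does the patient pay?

$1,550

Deductible not yet touched, so the first $850 of the bill goes to the deductible.
After the $850 deductible portion, $4,350 − $850 = $3,500 is subject to coinsurance.
20% of $3,500 = $700 falls to the patient.
Patient responsibility before any cap: $850 + $700 = $1,550.
Total out-of-pocket so far would be $0 + $1,550 = $1,550, below the $3,250 cap — no reduction.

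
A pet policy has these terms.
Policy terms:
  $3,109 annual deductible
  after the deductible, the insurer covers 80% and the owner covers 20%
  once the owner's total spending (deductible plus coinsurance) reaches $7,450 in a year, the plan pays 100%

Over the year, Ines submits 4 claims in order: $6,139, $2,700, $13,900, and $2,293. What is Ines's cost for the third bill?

Bill 1, $6,139: $3,109 finishes the deductible; $3,030 goes to coinsurance; 20% of $3,030 = $606. Owner owes $3,715 (running OOP $3,715).
Bill 2, $2,700: deductible already satisfied, so owner's share is 20% × $2,700 = $540. Owner owes $540 (running OOP $4,255).
Bill 3, $13,900: deductible already satisfied, so owner's share is 20% × $13,900 = $2,780. Owner owes $2,780 (running OOP $7,035).

$2,780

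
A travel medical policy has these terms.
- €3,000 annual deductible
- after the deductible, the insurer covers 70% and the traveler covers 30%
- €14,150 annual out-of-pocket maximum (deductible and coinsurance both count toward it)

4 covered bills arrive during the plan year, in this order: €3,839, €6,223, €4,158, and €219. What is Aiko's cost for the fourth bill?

Claim 1 (€3,839): €3,000 finishes the deductible; €839 goes to coinsurance; traveler's 30% is €251.70. Cost to traveler: €3,251.70. OOP to date €3,251.70.
Claim 2 (€6,223): 30% coinsurance on €6,223 = €1,866.90. Cost to traveler: €1,866.90. OOP to date €5,118.60.
Claim 3 (€4,158): deductible met; 30% of €4,158 = €1,247.40. Traveler pays €1,247.40; OOP now €6,366.
Claim 4 (€219): deductible already satisfied, so traveler's share is 30% × €219 = €65.70. Traveler pays €65.70; OOP now €6,431.70.

€65.70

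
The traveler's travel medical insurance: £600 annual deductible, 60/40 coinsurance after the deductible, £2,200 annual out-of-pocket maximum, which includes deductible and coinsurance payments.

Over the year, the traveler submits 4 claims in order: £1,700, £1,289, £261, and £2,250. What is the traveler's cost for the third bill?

£104.40

#1 (£1,700): £600 finishes the deductible; £1,100 goes to coinsurance; 40% of £1,100 = £440. Traveler owes £1,040 (running OOP £1,040).
#2 (£1,289): deductible met; 40% of £1,289 = £515.60. Traveler pays £515.60; OOP now £1,555.60.
#3 (£261): deductible already satisfied, so traveler's share is 40% × £261 = £104.40. Traveler owes £104.40 (running OOP £1,660).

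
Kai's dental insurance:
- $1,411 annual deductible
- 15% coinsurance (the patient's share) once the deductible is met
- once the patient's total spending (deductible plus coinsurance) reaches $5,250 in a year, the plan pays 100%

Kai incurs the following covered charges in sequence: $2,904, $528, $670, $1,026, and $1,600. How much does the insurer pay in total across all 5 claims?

Claim 1 — $2,904: $1,411 finishes the deductible; $1,493 goes to coinsurance; coinsurance $1,493 × 15% = $223.95. Patient pays $1,634.95; OOP now $1,634.95. Insurer: $2,904 − $1,634.95 = $1,269.05.
Claim 2 — $528: 15% coinsurance on $528 = $79.20. Patient owes $79.20 (running OOP $1,714.15). Plan pays $528 − $79.20 = $448.80.
Claim 3 — $670: 15% coinsurance on $670 = $100.50. Cost to patient: $100.50. OOP to date $1,814.65. Plan pays $670 − $100.50 = $569.50.
Claim 4 — $1,026: deductible already satisfied, so patient's share is 15% × $1,026 = $153.90. Patient owes $153.90 (running OOP $1,968.55). Insurer: $1,026 − $153.90 = $872.10.
Claim 5 — $1,600: 15% coinsurance on $1,600 = $240. Cost to patient: $240. OOP to date $2,208.55. Insurer: $1,600 − $240 = $1,360.
Insurer total: $1,269.05 + $448.80 + $569.50 + $872.10 + $1,360 = $4,519.45.

$4,519.45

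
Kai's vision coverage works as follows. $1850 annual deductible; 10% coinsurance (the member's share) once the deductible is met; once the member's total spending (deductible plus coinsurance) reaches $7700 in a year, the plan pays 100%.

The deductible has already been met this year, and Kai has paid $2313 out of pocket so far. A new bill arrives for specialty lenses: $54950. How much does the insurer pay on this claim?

$49563

With the deductible met, the entire $54950 is subject to coinsurance.
10% of $54950 = $5495 falls to the member.
That would bring total out-of-pocket to $7808, past the $7700 cap. The member is capped at $7700 − $2313 = $5387 on this claim.
The plan picks up $54950 − $5387 = $49563.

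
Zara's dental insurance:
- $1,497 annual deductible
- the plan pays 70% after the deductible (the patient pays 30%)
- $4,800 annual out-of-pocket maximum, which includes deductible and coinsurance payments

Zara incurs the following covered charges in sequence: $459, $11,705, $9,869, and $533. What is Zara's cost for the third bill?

$102.90

Claim 1 ($459): fully absorbed by the deductible. Cost to patient: $459. OOP to date $459.
Claim 2 ($11,705): deductible takes $1,038, $10,667 remains; 30% of $10,667 = $3,200.10. Cost to patient: $4,238.10. OOP to date $4,697.10.
Claim 3 ($9,869): 30% coinsurance on $9,869 = $2,960.70. That would push OOP to $7,657.80, over the $4,800 cap, so patient pays $4,800 − $4,697.10 = $102.90.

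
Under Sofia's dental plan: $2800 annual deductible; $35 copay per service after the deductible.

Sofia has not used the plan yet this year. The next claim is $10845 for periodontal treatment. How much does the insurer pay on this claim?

The full $2800 deductible is still open; $2800 of this bill applies to it.
That leaves $10845 − $2800 = $8045 for the copay.
Copay on this service: $35.
That puts the patient's cost at $2800 + $35 = $2835.
The insurer covers the remainder: $10845 − $2835 = $8010.

$8010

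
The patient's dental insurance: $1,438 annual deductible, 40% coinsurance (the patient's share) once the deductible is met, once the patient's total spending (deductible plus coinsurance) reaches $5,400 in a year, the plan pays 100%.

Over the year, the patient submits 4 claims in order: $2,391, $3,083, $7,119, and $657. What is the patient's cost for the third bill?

Claim 1 ($2,391): $1,438 finishes the deductible; $953 goes to coinsurance; 40% of $953 = $381.20. Patient owes $1,819.20 (running OOP $1,819.20).
Claim 2 ($3,083): deductible already satisfied, so patient's share is 40% × $3,083 = $1,233.20. Patient owes $1,233.20 (running OOP $3,052.40).
Claim 3 ($7,119): deductible met; 40% of $7,119 = $2,847.60. OOP would hit $5,900 > $5,400, so the cap limits the patient to $5,400 − $3,052.40 = $2,347.60.

$2,347.60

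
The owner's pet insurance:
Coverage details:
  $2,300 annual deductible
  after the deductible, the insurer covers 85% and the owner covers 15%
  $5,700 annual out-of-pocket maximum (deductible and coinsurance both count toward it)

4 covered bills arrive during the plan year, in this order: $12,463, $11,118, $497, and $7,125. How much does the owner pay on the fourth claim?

$133.30

Bill 1, $12,463: $2,300 finishes the deductible; $10,163 goes to coinsurance; 15% of $10,163 = $1,524.45. Owner owes $3,824.45 (running OOP $3,824.45).
Bill 2, $11,118: 15% coinsurance on $11,118 = $1,667.70. Cost to owner: $1,667.70. OOP to date $5,492.15.
Bill 3, $497: deductible met; 15% of $497 = $74.55. Cost to owner: $74.55. OOP to date $5,566.70.
Bill 4, $7,125: deductible already satisfied, so owner's share is 15% × $7,125 = $1,068.75. Adding that to $5,566.70 gives $6,635.45, past the $5,700 cap; owner pays only $5,700 − $5,566.70 = $133.30.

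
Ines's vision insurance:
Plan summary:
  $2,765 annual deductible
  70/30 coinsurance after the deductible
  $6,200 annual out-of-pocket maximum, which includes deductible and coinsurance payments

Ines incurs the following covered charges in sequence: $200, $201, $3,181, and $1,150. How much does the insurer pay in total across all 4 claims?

$1,376.90

Bill 1, $200: all of it applies to the deductible. Member owes $200 (running OOP $200). Plan pays $200 − $200 = $0.
Bill 2, $201: all of it applies to the deductible. Cost to member: $201. OOP to date $401. Insurer: $201 − $201 = $0.
Bill 3, $3,181: deductible takes $2,364, $817 remains; member's 30% is $245.10. Member pays $2,609.10; OOP now $3,010.10. Insurer: $3,181 − $2,609.10 = $571.90.
Bill 4, $1,150: 30% coinsurance on $1,150 = $345. Cost to member: $345. OOP to date $3,355.10. Insurer: $1,150 − $345 = $805.
Insurer total = bills − member's total = $4,732 − $3,355.10 = $1,376.90.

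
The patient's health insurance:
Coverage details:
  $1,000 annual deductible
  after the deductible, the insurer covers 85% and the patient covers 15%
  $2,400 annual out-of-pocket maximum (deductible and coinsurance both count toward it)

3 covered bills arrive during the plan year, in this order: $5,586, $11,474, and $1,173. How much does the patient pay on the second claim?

$712.10

Claim 1 — $5,586: deductible takes $1,000, $4,586 remains; patient's 15% is $687.90. Patient owes $1,687.90 (running OOP $1,687.90).
Claim 2 — $11,474: deductible already satisfied, so patient's share is 15% × $11,474 = $1,721.10. That would push OOP to $3,409, over the $2,400 cap, so patient pays $2,400 − $1,687.90 = $712.10.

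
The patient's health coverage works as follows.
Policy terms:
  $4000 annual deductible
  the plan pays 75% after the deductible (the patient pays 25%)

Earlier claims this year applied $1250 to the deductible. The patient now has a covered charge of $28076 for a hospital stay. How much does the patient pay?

Deductible still to meet: $4000 − $1250 = $2750.
The remaining $25326 (= $28076 − $2750) moves to coinsurance.
Coinsurance: $25326 × 25% = $6331.50.
That puts the patient's cost at $2750 + $6331.50 = $9081.50.

$9081.50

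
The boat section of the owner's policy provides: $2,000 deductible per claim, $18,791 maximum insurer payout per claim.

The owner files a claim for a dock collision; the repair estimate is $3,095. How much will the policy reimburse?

After the deductible, $3,095 − $2,000 = $1,095 remains.
That's under the $18,791 cap, so the insurer reimburses the full $1,095.

$1,095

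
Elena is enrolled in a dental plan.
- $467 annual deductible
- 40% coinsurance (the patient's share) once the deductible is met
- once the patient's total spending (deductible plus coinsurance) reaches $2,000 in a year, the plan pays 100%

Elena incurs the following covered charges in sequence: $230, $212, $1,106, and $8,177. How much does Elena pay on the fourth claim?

$1,100.60

#1 ($230): all of it applies to the deductible. Patient pays $230; OOP now $230.
#2 ($212): entire amount goes to the deductible. Patient pays $212; OOP now $442.
#3 ($1,106): deductible takes $25, $1,081 remains; patient's 40% is $432.40. Patient pays $457.40; OOP now $899.40.
#4 ($8,177): deductible met; 40% of $8,177 = $3,270.80. Adding that to $899.40 gives $4,170.20, past the $2,000 cap; patient pays only $2,000 − $899.40 = $1,100.60.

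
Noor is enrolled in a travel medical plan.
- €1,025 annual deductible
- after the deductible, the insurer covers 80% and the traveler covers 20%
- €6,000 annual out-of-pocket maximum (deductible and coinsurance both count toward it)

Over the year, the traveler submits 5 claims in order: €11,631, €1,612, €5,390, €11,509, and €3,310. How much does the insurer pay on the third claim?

€4,312

Bill 1, €11,631: €1,025 finishes the deductible; €10,606 goes to coinsurance; 20% of €10,606 = €2,121.20. Traveler pays €3,146.20; OOP now €3,146.20. Plan pays €11,631 − €3,146.20 = €8,484.80.
Bill 2, €1,612: 20% coinsurance on €1,612 = €322.40. Traveler owes €322.40 (running OOP €3,468.60). Plan pays €1,612 − €322.40 = €1,289.60.
Bill 3, €5,390: deductible met; 20% of €5,390 = €1,078. Traveler owes €1,078 (running OOP €4,546.60). Insurer: €5,390 − €1,078 = €4,312.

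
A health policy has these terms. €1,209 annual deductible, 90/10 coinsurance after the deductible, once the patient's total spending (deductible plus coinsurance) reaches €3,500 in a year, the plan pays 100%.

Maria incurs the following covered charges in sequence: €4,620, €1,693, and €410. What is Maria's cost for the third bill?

Claim 1 — €4,620: deductible takes €1,209, €3,411 remains; 10% of €3,411 = €341.10. Patient owes €1,550.10 (running OOP €1,550.10).
Claim 2 — €1,693: 10% coinsurance on €1,693 = €169.30. Patient pays €169.30; OOP now €1,719.40.
Claim 3 — €410: deductible met; 10% of €410 = €41. Patient owes €41 (running OOP €1,760.40).

€41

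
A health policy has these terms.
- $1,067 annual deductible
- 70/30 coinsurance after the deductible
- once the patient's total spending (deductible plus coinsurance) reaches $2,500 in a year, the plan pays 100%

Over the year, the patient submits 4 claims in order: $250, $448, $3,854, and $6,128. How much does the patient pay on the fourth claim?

Claim 1 ($250): entire amount goes to the deductible. Patient owes $250 (running OOP $250).
Claim 2 ($448): fully absorbed by the deductible. Cost to patient: $448. OOP to date $698.
Claim 3 ($3,854): $369 to deductible, leaving $3,485; coinsurance $3,485 × 30% = $1,045.50. Patient pays $1,414.50; OOP now $2,112.50.
Claim 4 ($6,128): deductible already satisfied, so patient's share is 30% × $6,128 = $1,838.40. That would push OOP to $3,950.90, over the $2,500 cap, so patient pays $2,500 − $2,112.50 = $387.50.

$387.50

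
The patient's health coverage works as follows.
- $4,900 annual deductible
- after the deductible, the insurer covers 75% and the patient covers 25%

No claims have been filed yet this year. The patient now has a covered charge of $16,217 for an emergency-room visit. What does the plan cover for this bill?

The full $4,900 deductible is still open; $4,900 of this bill applies to it.
That leaves $16,217 − $4,900 = $11,317 for coinsurance.
Coinsurance: $11,317 × 25% = $2,829.25.
Patient responsibility: $4,900 + $2,829.25 = $7,729.25.
Insurer pays the balance: $16,217 − $7,729.25 = $8,487.75.

$8,487.75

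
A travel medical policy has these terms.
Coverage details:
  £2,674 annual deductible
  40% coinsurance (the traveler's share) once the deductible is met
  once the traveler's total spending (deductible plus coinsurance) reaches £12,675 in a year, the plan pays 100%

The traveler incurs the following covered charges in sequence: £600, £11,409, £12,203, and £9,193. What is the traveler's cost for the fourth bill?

Claim 1 — £600: fully absorbed by the deductible. Traveler owes £600 (running OOP £600).
Claim 2 — £11,409: deductible takes £2,074, £9,335 remains; traveler's 40% is £3,734. Cost to traveler: £5,808. OOP to date £6,408.
Claim 3 — £12,203: deductible already satisfied, so traveler's share is 40% × £12,203 = £4,881.20. Traveler owes £4,881.20 (running OOP £11,289.20).
Claim 4 — £9,193: 40% coinsurance on £9,193 = £3,677.20. That would push OOP to £14,966.40, over the £12,675 cap, so traveler pays £12,675 − £11,289.20 = £1,385.80.

£1,385.80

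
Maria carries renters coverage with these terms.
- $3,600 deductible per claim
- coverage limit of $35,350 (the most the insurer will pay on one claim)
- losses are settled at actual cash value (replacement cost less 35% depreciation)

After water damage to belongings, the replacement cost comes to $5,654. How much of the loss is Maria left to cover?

$5,578.90

Depreciate 35%: the covered value is $5,654 × 0.65 = $3,675.10.
Less the $3,600 deductible: $3,675.10 − $3,600 = $75.10.
That's under the $35,350 cap, so the insurer reimburses the full $75.10.
The tenant bears the rest of the original loss: $5,654 − $75.10 = $5,578.90.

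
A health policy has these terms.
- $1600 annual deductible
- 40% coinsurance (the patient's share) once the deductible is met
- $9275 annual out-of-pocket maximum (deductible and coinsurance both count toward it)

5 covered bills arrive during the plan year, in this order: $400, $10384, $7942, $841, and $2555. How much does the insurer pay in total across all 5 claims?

Claim 1 ($400): entire amount goes to the deductible. Patient owes $400 (running OOP $400). Plan pays $400 − $400 = $0.
Claim 2 ($10384): $1200 to deductible, leaving $9184; coinsurance $9184 × 40% = $3673.60. Patient owes $4873.60 (running OOP $5273.60). Insurer: $10384 − $4873.60 = $5510.40.
Claim 3 ($7942): deductible already satisfied, so patient's share is 40% × $7942 = $3176.80. Cost to patient: $3176.80. OOP to date $8450.40. Plan pays $7942 − $3176.80 = $4765.20.
Claim 4 ($841): deductible met; 40% of $841 = $336.40. Patient owes $336.40 (running OOP $8786.80). Plan pays $841 − $336.40 = $504.60.
Claim 5 ($2555): deductible already satisfied, so patient's share is 40% × $2555 = $1022. OOP would hit $9808.80 > $9275, so the cap limits the patient to $9275 − $8786.80 = $488.20. Plan pays $2555 − $488.20 = $2066.80.
Insurer total: $0 + $5510.40 + $4765.20 + $504.60 + $2066.80 = $12847.

$12847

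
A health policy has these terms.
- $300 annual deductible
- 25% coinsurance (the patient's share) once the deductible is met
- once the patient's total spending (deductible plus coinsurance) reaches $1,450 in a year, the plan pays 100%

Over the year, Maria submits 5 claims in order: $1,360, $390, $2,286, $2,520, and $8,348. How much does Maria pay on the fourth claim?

#1 ($1,360): $300 finishes the deductible; $1,060 goes to coinsurance; patient's 25% is $265. Patient owes $565 (running OOP $565).
#2 ($390): deductible already satisfied, so patient's share is 25% × $390 = $97.50. Patient pays $97.50; OOP now $662.50.
#3 ($2,286): 25% coinsurance on $2,286 = $571.50. Patient pays $571.50; OOP now $1,234.
#4 ($2,520): deductible met; 25% of $2,520 = $630. Adding that to $1,234 gives $1,864, past the $1,450 cap; patient pays only $1,450 − $1,234 = $216.

$216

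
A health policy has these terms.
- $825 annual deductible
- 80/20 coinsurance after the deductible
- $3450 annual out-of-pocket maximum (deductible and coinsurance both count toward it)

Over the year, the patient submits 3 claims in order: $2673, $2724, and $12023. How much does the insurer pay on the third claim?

$10312.40

Claim 1 ($2673): $825 to deductible, leaving $1848; coinsurance $1848 × 20% = $369.60. Cost to patient: $1194.60. OOP to date $1194.60. Insurer: $2673 − $1194.60 = $1478.40.
Claim 2 ($2724): deductible met; 20% of $2724 = $544.80. Patient pays $544.80; OOP now $1739.40. Plan pays $2724 − $544.80 = $2179.20.
Claim 3 ($12023): deductible already satisfied, so patient's share is 20% × $12023 = $2404.60. Adding that to $1739.40 gives $4144, past the $3450 cap; patient pays only $3450 − $1739.40 = $1710.60. Plan pays $12023 − $1710.60 = $10312.40.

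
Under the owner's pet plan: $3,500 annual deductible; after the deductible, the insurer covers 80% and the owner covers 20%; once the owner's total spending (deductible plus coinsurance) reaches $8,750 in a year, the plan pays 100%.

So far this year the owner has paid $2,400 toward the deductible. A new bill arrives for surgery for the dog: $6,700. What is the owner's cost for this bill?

$2,400 of the $3,500 deductible is already met, leaving $1,100.
That leaves $6,700 − $1,100 = $5,600 for coinsurance.
Owner's 20% share of $5,600 is $1,120.
That puts the owner's cost at $1,100 + $1,120 = $2,220 before any cap.
Year-to-date out-of-pocket becomes $2,400 + $2,220 = $4,620, still under the $8,750 maximum, so no cap applies.

$2,220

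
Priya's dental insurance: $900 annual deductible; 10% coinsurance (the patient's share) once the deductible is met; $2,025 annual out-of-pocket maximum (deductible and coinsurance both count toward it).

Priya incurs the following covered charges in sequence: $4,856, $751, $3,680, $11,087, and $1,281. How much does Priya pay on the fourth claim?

Claim 1 ($4,856): $900 to deductible, leaving $3,956; patient's 10% is $395.60. Cost to patient: $1,295.60. OOP to date $1,295.60.
Claim 2 ($751): deductible already satisfied, so patient's share is 10% × $751 = $75.10. Patient pays $75.10; OOP now $1,370.70.
Claim 3 ($3,680): 10% coinsurance on $3,680 = $368. Patient pays $368; OOP now $1,738.70.
Claim 4 ($11,087): deductible already satisfied, so patient's share is 10% × $11,087 = $1,108.70. OOP would hit $2,847.40 > $2,025, so the cap limits the patient to $2,025 − $1,738.70 = $286.30.

$286.30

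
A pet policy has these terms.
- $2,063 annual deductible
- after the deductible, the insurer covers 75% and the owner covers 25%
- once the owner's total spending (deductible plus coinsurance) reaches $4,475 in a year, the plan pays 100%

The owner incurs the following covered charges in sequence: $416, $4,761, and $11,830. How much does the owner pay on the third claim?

Bill 1, $416: entire amount goes to the deductible. Owner pays $416; OOP now $416.
Bill 2, $4,761: $1,647 finishes the deductible; $3,114 goes to coinsurance; owner's 25% is $778.50. Owner pays $2,425.50; OOP now $2,841.50.
Bill 3, $11,830: 25% coinsurance on $11,830 = $2,957.50. Adding that to $2,841.50 gives $5,799, past the $4,475 cap; owner pays only $4,475 − $2,841.50 = $1,633.50.

$1,633.50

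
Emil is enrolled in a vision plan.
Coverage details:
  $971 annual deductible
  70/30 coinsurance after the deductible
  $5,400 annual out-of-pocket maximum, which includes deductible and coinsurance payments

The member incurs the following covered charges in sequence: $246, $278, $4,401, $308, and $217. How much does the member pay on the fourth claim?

Claim 1 ($246): all of it applies to the deductible. Member pays $246; OOP now $246.
Claim 2 ($278): fully absorbed by the deductible. Cost to member: $278. OOP to date $524.
Claim 3 ($4,401): deductible takes $447, $3,954 remains; 30% of $3,954 = $1,186.20. Member pays $1,633.20; OOP now $2,157.20.
Claim 4 ($308): deductible met; 30% of $308 = $92.40. Member pays $92.40; OOP now $2,249.60.

$92.40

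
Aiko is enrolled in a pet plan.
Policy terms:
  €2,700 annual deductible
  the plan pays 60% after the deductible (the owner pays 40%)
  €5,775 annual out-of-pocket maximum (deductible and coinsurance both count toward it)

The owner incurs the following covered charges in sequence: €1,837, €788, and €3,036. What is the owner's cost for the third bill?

#1 (€1,837): entire amount goes to the deductible. Cost to owner: €1,837. OOP to date €1,837.
#2 (€788): fully absorbed by the deductible. Owner pays €788; OOP now €2,625.
#3 (€3,036): €75 to deductible, leaving €2,961; coinsurance €2,961 × 40% = €1,184.40. Owner pays €1,259.40; OOP now €3,884.40.

€1,259.40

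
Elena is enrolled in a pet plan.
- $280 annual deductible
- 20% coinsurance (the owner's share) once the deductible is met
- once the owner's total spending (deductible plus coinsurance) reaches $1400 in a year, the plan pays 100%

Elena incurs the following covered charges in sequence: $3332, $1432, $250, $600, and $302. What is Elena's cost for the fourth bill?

#1 ($3332): $280 to deductible, leaving $3052; 20% of $3052 = $610.40. Cost to owner: $890.40. OOP to date $890.40.
#2 ($1432): 20% coinsurance on $1432 = $286.40. Owner owes $286.40 (running OOP $1176.80).
#3 ($250): deductible already satisfied, so owner's share is 20% × $250 = $50. Cost to owner: $50. OOP to date $1226.80.
#4 ($600): deductible already satisfied, so owner's share is 20% × $600 = $120. Owner pays $120; OOP now $1346.80.

$120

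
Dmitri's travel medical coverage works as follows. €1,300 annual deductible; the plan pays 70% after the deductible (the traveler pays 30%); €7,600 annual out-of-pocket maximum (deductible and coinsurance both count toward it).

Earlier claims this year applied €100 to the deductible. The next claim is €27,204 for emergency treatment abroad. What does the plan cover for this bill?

€19,704

Remaining deductible: €1,300 − €100 = €1,200.
After the €1,200 deductible portion, €27,204 − €1,200 = €26,004 is subject to coinsurance.
Traveler's 30% share of €26,004 is €7,801.20.
Traveler responsibility before any cap: €1,200 + €7,801.20 = €9,001.20.
Adding €9,001.20 to the €100 already spent would give €9,101.20, which exceeds the €7,600 cap; the traveler pays just €7,600 − €100 = €7,500.
The plan picks up €27,204 − €7,500 = €19,704.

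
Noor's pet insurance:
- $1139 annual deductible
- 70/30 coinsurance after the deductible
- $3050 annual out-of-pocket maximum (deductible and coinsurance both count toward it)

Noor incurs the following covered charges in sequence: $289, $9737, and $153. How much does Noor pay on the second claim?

$2761

Bill 1, $289: all of it applies to the deductible. Owner owes $289 (running OOP $289).
Bill 2, $9737: $850 finishes the deductible; $8887 goes to coinsurance; coinsurance $8887 × 30% = $2666.10. Deductible plus coinsurance: $850 + $2666.10 = $3516.10. That would push OOP to $3805.10, over the $3050 cap, so owner pays $3050 − $289 = $2761.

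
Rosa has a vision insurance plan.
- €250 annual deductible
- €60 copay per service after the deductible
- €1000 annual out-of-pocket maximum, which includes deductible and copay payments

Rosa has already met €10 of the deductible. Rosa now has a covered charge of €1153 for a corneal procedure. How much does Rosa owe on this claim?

Remaining deductible: €250 − €10 = €240.
After the €240 deductible portion, €1153 − €240 = €913 is subject to the copay.
Copay on this service: €60.
So the member owes €240 + €60 = €300 before any cap.
Cumulative spending €10 + €300 = €310 stays under the €1000 maximum.

€300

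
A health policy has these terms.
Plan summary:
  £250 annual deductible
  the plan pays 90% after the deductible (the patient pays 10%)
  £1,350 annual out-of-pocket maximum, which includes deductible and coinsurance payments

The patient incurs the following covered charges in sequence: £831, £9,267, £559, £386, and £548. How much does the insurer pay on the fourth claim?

£347.40

Bill 1, £831: £250 to deductible, leaving £581; 10% of £581 = £58.10. Patient pays £308.10; OOP now £308.10. Insurer: £831 − £308.10 = £522.90.
Bill 2, £9,267: deductible already satisfied, so patient's share is 10% × £9,267 = £926.70. Cost to patient: £926.70. OOP to date £1,234.80. Plan pays £9,267 − £926.70 = £8,340.30.
Bill 3, £559: deductible met; 10% of £559 = £55.90. Cost to patient: £55.90. OOP to date £1,290.70. Insurer: £559 − £55.90 = £503.10.
Bill 4, £386: 10% coinsurance on £386 = £38.60. Patient pays £38.60; OOP now £1,329.30. Plan pays £386 − £38.60 = £347.40.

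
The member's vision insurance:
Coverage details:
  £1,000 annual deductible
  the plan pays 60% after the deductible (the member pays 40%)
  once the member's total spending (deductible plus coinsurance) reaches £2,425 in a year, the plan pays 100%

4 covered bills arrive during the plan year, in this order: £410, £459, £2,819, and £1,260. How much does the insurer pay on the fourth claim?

Claim 1 (£410): entire amount goes to the deductible. Cost to member: £410. OOP to date £410. Insurer: £410 − £410 = £0.
Claim 2 (£459): entire amount goes to the deductible. Member pays £459; OOP now £869. Insurer: £459 − £459 = £0.
Claim 3 (£2,819): £131 to deductible, leaving £2,688; coinsurance £2,688 × 40% = £1,075.20. Member owes £1,206.20 (running OOP £2,075.20). Insurer: £2,819 − £1,206.20 = £1,612.80.
Claim 4 (£1,260): deductible met; 40% of £1,260 = £504. Adding that to £2,075.20 gives £2,579.20, past the £2,425 cap; member pays only £2,425 − £2,075.20 = £349.80. Plan pays £1,260 − £349.80 = £910.20.

£910.20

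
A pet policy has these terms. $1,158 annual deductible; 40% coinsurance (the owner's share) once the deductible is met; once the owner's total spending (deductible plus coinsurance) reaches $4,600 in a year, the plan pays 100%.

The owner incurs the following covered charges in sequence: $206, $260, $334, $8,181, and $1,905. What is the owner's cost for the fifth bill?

Claim 1 — $206: fully absorbed by the deductible. Cost to owner: $206. OOP to date $206.
Claim 2 — $260: entire amount goes to the deductible. Owner pays $260; OOP now $466.
Claim 3 — $334: entire amount goes to the deductible. Cost to owner: $334. OOP to date $800.
Claim 4 — $8,181: $358 finishes the deductible; $7,823 goes to coinsurance; coinsurance $7,823 × 40% = $3,129.20. Owner owes $3,487.20 (running OOP $4,287.20).
Claim 5 — $1,905: 40% coinsurance on $1,905 = $762. That would push OOP to $5,049.20, over the $4,600 cap, so owner pays $4,600 − $4,287.20 = $312.80.

$312.80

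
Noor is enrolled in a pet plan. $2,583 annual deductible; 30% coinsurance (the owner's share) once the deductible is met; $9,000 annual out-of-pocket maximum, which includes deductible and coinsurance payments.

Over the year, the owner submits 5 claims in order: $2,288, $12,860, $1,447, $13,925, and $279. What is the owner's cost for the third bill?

#1 ($2,288): all of it applies to the deductible. Owner owes $2,288 (running OOP $2,288).
#2 ($12,860): deductible takes $295, $12,565 remains; 30% of $12,565 = $3,769.50. Owner owes $4,064.50 (running OOP $6,352.50).
#3 ($1,447): 30% coinsurance on $1,447 = $434.10. Owner owes $434.10 (running OOP $6,786.60).

$434.10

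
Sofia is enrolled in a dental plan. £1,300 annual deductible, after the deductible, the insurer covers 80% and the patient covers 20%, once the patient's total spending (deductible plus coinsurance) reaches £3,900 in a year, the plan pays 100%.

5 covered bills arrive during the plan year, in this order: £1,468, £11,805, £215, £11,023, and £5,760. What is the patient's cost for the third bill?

£43

#1 (£1,468): £1,300 finishes the deductible; £168 goes to coinsurance; coinsurance £168 × 20% = £33.60. Patient pays £1,333.60; OOP now £1,333.60.
#2 (£11,805): deductible met; 20% of £11,805 = £2,361. Cost to patient: £2,361. OOP to date £3,694.60.
#3 (£215): deductible met; 20% of £215 = £43. Patient pays £43; OOP now £3,737.60.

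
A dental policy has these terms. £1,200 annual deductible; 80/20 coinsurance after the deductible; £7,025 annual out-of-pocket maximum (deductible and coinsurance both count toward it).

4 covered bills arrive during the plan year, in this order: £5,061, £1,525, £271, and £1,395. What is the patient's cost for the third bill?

£54.20

Claim 1 (£5,061): deductible takes £1,200, £3,861 remains; patient's 20% is £772.20. Cost to patient: £1,972.20. OOP to date £1,972.20.
Claim 2 (£1,525): deductible met; 20% of £1,525 = £305. Patient pays £305; OOP now £2,277.20.
Claim 3 (£271): deductible met; 20% of £271 = £54.20. Patient pays £54.20; OOP now £2,331.40.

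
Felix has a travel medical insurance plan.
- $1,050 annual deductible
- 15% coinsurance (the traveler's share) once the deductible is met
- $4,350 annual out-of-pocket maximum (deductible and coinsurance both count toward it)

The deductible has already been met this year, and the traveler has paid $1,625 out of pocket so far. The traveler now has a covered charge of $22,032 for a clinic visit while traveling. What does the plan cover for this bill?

$19,307

The deductible is already satisfied, so the full bill goes to coinsurance.
Coinsurance: $22,032 × 15% = $3,304.80.
Adding $3,304.80 to the $1,625 already spent would give $4,929.80, which exceeds the $4,350 cap; the traveler pays just $4,350 − $1,625 = $2,725.
The insurer covers the remainder: $22,032 − $2,725 = $19,307.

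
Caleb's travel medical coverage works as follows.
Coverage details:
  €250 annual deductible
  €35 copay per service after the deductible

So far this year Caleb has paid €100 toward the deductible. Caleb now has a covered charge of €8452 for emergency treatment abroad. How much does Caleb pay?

Deductible still to meet: €250 − €100 = €150.
The remaining €8302 (= €8452 − €150) moves to the copay.
Copay on this service: €35.
That puts the traveler's cost at €150 + €35 = €185.

€185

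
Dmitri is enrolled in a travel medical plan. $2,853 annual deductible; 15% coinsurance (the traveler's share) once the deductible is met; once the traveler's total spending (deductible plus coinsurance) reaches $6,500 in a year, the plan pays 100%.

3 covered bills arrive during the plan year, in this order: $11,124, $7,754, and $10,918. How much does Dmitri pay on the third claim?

#1 ($11,124): $2,853 finishes the deductible; $8,271 goes to coinsurance; 15% of $8,271 = $1,240.65. Traveler owes $4,093.65 (running OOP $4,093.65).
#2 ($7,754): deductible met; 15% of $7,754 = $1,163.10. Traveler pays $1,163.10; OOP now $5,256.75.
#3 ($10,918): 15% coinsurance on $10,918 = $1,637.70. Adding that to $5,256.75 gives $6,894.45, past the $6,500 cap; traveler pays only $6,500 − $5,256.75 = $1,243.25.

$1,243.25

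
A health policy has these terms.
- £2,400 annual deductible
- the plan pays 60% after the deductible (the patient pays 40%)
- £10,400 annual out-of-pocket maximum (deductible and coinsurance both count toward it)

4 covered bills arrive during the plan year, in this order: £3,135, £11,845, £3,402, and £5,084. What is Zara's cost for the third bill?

£1,360.80

Claim 1 — £3,135: £2,400 to deductible, leaving £735; patient's 40% is £294. Patient pays £2,694; OOP now £2,694.
Claim 2 — £11,845: deductible already satisfied, so patient's share is 40% × £11,845 = £4,738. Patient pays £4,738; OOP now £7,432.
Claim 3 — £3,402: deductible already satisfied, so patient's share is 40% × £3,402 = £1,360.80. Cost to patient: £1,360.80. OOP to date £8,792.80.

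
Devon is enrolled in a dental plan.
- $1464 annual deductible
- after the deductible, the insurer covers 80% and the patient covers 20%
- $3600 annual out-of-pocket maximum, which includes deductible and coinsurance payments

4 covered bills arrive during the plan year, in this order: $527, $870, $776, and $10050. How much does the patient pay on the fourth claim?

$1994.20

Bill 1, $527: fully absorbed by the deductible. Cost to patient: $527. OOP to date $527.
Bill 2, $870: fully absorbed by the deductible. Patient pays $870; OOP now $1397.
Bill 3, $776: $67 finishes the deductible; $709 goes to coinsurance; 20% of $709 = $141.80. Cost to patient: $208.80. OOP to date $1605.80.
Bill 4, $10050: 20% coinsurance on $10050 = $2010. Adding that to $1605.80 gives $3615.80, past the $3600 cap; patient pays only $3600 − $1605.80 = $1994.20.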